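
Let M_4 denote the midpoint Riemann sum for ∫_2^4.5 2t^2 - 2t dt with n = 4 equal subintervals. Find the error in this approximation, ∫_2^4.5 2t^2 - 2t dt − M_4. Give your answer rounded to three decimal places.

Exact integral: ∫_2^4.5 f(t) dt ≈ 39.16667.
M_4 = 39.00390625.
Error ≈ 39.16667 − 39.00390625 ≈ 0.163.

0.163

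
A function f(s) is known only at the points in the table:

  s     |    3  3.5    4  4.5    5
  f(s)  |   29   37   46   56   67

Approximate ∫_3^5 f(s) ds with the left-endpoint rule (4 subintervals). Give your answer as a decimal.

Δs = 0.5.
Sum = 0.5·[29 + 37 + 46 + 56] = 84.

84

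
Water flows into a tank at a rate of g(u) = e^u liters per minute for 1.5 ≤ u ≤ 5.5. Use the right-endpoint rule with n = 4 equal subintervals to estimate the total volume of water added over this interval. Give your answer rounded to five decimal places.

Δu = (5.5 − 1.5)/4 = 1.
Right endpoints: 2.5, 3.5, 4.5, 5.5.
g(2.5) ≈ 12.18249, g(3.5) ≈ 33.11545, g(4.5) ≈ 90.01713, g(5.5) ≈ 244.69193.
Sum = Δu · [g(2.5) + g(3.5) + g(4.5) + g(5.5)].
Sum ≈ 380.00701.

380.00701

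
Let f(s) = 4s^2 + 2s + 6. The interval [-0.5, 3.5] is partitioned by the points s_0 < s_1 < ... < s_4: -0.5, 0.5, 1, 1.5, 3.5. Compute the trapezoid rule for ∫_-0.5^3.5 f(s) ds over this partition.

Subinterval widths: 1, 0.5, 0.5, 2.
f(-0.5) = 6, f(0.5) = 8, f(1) = 12, f(1.5) = 18, f(3.5) = 62.
On each subinterval the trapezoid contributes (Δs_i/2)·[f(s_{i-1}) + f(s_i)].
Sum = 99.5.

99.5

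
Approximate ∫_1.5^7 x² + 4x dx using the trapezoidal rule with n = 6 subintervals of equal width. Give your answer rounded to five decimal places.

Δx = (7 − 1.5)/6 = 11/12.
f(1.5) = 8.25, f(29/12) = 2233/144, f(10/3) = 220/9, f(4.25) = 35.0625, f(31/6) = 1705/36, f(73/12) = 8833/144, f(7) = 77.
T_6 = (Δx/2)·[f(x_0) + 2f(x_1) + ... + 2f(x_{5}) + f(x_6)].
Sum ≈ 207.47859.

207.47859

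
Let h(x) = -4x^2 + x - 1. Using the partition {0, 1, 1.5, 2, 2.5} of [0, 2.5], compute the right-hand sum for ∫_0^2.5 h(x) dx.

Subinterval widths: 1, 0.5, 0.5, 0.5.
Right endpoints: 1, 1.5, 2, 2.5.
h(1) = -4, h(1.5) = -8.5, h(2) = -15, h(2.5) = -23.5.
Sum = Σ Δx_i · h(x_i).
Sum = -27.5.

-27.5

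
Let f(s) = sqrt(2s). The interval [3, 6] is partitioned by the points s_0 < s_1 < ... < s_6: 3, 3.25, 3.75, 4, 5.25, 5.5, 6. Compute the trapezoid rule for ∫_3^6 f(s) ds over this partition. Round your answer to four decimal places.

Subinterval widths: 0.25, 0.5, 0.25, 1.25, 0.25, 0.5.
f(3) ≈ 2.4495, f(3.25) ≈ 2.5495, f(3.75) ≈ 2.7386, f(4) ≈ 2.8284, f(5.25) ≈ 3.2404, f(5.5) ≈ 3.3166, f(6) ≈ 3.4641.
On each subinterval the trapezoid contributes (Δs_i/2)·[f(s_{i-1}) + f(s_i)].
Sum ≈ 8.9506.

8.9506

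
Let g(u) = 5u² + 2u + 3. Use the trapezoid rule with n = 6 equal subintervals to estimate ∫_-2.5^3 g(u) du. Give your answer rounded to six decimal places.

94.142940

Δu = (3 − (-2.5))/6 = 11/12.
g(-2.5) = 29.25, g(-19/12) = 1781/144, g(-2/3) = 35/9, g(0.25) = 3.8125, g(7/6) = 437/36, g(25/12) = 4157/144, g(3) = 54.
T_6 = (Δu/2)·[g(u_0) + 2g(u_1) + ... + 2g(u_{5}) + g(u_6)].
Sum ≈ 94.142940.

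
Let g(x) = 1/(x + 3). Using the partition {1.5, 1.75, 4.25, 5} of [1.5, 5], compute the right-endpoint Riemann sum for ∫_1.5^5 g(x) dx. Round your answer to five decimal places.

0.49121

Subinterval widths: 0.25, 2.5, 0.75.
Right endpoints: 1.75, 4.25, 5.
g(1.75) = 4/19, g(4.25) = 4/29, g(5) = 0.125.
Sum = Σ Δx_i · g(x_i).
Sum ≈ 0.49121.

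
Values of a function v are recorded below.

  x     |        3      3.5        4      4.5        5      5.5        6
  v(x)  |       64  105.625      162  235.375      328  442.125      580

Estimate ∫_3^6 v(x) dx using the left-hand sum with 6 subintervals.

Δx = 0.5.
Sum = 0.5·[64 + 105.625 + 162 + 235.375 + 328 + 442.125] = 668.5625.

668.5625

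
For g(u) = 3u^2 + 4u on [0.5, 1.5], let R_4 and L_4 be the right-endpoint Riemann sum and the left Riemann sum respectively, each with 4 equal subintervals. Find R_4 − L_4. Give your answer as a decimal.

2.5

R_4 = 8.53125.
L_4 = 6.03125.
R_4 − L_4 = 2.5.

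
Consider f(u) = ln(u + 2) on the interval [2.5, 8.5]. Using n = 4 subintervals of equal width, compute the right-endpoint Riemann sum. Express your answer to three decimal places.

Δu = (8.5 − 2.5)/4 = 1.5.
Right endpoints: 4, 5.5, 7, 8.5.
f(4) ≈ 1.792, f(5.5) ≈ 2.015, f(7) ≈ 2.197, f(8.5) ≈ 2.351.
Sum = Δu · [f(4) + f(5.5) + f(7) + f(8.5)].
Sum ≈ 12.533.

12.533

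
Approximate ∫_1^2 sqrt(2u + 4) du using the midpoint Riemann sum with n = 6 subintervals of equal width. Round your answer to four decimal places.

Δu = (2 − 1)/6 = 1/6.
Midpoints: 13/12, 1.25, 17/12, 19/12, 1.75, 23/12.
f(13/12) ≈ 2.4833, f(1.25) ≈ 2.5495, f(17/12) ≈ 2.6141, f(19/12) ≈ 2.6771, f(1.75) ≈ 2.7386, f(23/12) ≈ 2.7988.
Sum = Δu · [f(13/12) + f(1.25) + f(17/12) + ...].
Sum ≈ 2.6436.

2.6436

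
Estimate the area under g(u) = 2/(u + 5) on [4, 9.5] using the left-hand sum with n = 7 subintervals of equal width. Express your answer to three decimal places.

0.988

Δu = (9.5 − 4)/7 = 11/14.
Left endpoints: 4, 67/14, 39/7, 89/14, 50/7, 111/14, 61/7.
g(4) = 2/9, g(67/14) = 28/137, g(39/7) = 7/37, g(89/14) = 28/159, g(50/7) = 14/85, g(111/14) = 28/181, g(61/7) = 7/48.
Sum = Δu · [g(4) + g(67/14) + g(39/7) + ...].
Sum ≈ 0.988.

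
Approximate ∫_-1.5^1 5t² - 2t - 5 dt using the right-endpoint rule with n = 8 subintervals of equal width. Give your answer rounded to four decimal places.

Δt = (1 − (-1.5))/8 = 0.3125.
Right endpoints: -1.1875, -0.875, -0.5625, -0.25, 0.0625, 0.375, 0.6875, 1.
f(-1.1875) = 4.42578125, f(-0.875) = 0.578125, f(-0.5625) = -2.29296875, f(-0.25) = -4.1875, f(0.0625) = -5.10546875, f(0.375) = -5.046875, f(0.6875) = -4.01171875, f(1) = -2.
Sum = Δt · [f(-1.1875) + f(-0.875) + f(-0.5625) + ...].
Sum ≈ -5.5127.

-5.5127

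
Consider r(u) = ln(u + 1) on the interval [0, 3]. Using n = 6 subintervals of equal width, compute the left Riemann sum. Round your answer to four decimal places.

Δu = (3 − 0)/6 = 0.5.
Left endpoints: 0, 0.5, 1, 1.5, 2, 2.5.
r(0) ≈ 0.0000, r(0.5) ≈ 0.4055, r(1) ≈ 0.6931, r(1.5) ≈ 0.9163, r(2) ≈ 1.0986, r(2.5) ≈ 1.2528.
Sum = Δu · [r(0) + r(0.5) + r(1) + ...].
Sum ≈ 2.1831.

2.1831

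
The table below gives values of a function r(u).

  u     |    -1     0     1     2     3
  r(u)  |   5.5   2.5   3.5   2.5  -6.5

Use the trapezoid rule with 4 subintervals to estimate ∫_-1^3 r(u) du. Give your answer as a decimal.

Δu = 1.
T_4 = (1/2)·[5.5 + 2·2.5 + 2·3.5 + 2·2.5 + (-6.5)] = 8.

8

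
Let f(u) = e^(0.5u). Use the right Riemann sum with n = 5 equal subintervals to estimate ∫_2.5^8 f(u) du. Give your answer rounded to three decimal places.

132.889

Δu = (8 − 2.5)/5 = 1.1.
Right endpoints: 3.6, 4.7, 5.8, 6.9, 8.
f(3.6) ≈ 6.050, f(4.7) ≈ 10.486, f(5.8) ≈ 18.174, f(6.9) ≈ 31.500, f(8) ≈ 54.598.
Sum = Δu · [f(3.6) + f(4.7) + f(5.8) + f(6.9) + f(8)].
Sum ≈ 132.889.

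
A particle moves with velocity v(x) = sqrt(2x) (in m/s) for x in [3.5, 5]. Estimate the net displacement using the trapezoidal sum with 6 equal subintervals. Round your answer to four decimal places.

Δx = (5 − 3.5)/6 = 0.25.
v(3.5) ≈ 2.6458, v(3.75) ≈ 2.7386, v(4) ≈ 2.8284, v(4.25) ≈ 2.9155, v(4.5) ≈ 3.0000, v(4.75) ≈ 3.0822, v(5) ≈ 3.1623.
T_6 = (Δx/2)·[v(x_0) + 2v(x_1) + ... + 2v(x_{5}) + v(x_6)].
Sum ≈ 4.3672.

4.3672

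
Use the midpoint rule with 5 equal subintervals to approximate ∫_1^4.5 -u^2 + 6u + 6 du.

48.85125

Δu = (4.5 − 1)/5 = 0.7.
Midpoints: 1.35, 2.05, 2.75, 3.45, 4.15.
f(1.35) = 12.2775, f(2.05) = 14.0975, f(2.75) = 14.9375, f(3.45) = 14.7975, f(4.15) = 13.6775.
Sum = Δu · [f(1.35) + f(2.05) + f(2.75) + f(3.45) + f(4.15)].
Sum = 48.85125.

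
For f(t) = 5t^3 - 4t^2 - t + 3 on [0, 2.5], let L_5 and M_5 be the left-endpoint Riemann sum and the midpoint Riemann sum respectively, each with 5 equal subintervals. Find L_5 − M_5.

-10.3515625

L_5 = 21.25.
M_5 = 31.6015625.
L_5 − M_5 = -10.3515625.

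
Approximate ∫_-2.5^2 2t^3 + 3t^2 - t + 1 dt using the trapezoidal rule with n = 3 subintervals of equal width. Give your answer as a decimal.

20.25

Δt = (2 − (-2.5))/3 = 1.5.
f(-2.5) = -9, f(-1) = 3, f(0.5) = 1.5, f(2) = 27.
T_3 = (Δt/2)·[f(t_0) + 2f(t_1) + 2f(t_2) + f(t_3)].
Sum = 20.25.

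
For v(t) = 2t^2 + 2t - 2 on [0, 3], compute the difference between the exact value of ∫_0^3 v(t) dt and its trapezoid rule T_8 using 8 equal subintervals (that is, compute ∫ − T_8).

-0.140625

Exact integral: ∫_0^3 v(t) dt = 21.
T_8 = 21.140625.
Error = 21 − 21.140625 = -0.140625.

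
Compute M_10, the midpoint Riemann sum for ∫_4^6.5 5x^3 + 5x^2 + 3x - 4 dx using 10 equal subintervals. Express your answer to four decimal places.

2290.6543

Δx = (6.5 − 4)/10 = 0.25.
Midpoints: 4.125, 4.375, 4.625, 4.875, 5.125, 5.375, 5.625, 5.875, 6.125, 6.375.
f(4.125) = 227533/512, f(4.375) = 268047/512, f(4.625) = 313081/512, f(4.875) = 362875/512, f(5.125) = 417669/512, f(5.375) = 477703/512, f(5.625) = 543217/512, f(5.875) = 614451/512, f(6.125) = 691645/512, f(6.375) = 775039/512.
Sum = Δx · [f(4.125) + f(4.375) + f(4.625) + ...].
Sum ≈ 2290.6543.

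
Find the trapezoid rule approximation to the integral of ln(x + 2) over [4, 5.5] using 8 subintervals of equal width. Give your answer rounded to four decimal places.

Δx = (5.5 − 4)/8 = 0.1875.
f(4) ≈ 1.7918, f(4.1875) ≈ 1.8225, f(4.375) ≈ 1.8524, f(4.5625) ≈ 1.8814, f(4.75) ≈ 1.9095, f(4.9375) ≈ 1.9369, f(5.125) ≈ 1.9636, f(5.3125) ≈ 1.9896, f(5.5) ≈ 2.0149.
T_8 = (Δx/2)·[f(x_0) + 2f(x_1) + ... + 2f(x_{7}) + f(x_8)].
Sum ≈ 2.8611.

2.8611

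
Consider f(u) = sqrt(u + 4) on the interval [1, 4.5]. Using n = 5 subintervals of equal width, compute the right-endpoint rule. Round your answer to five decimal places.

9.30314

Δu = (4.5 − 1)/5 = 0.7.
Right endpoints: 1.7, 2.4, 3.1, 3.8, 4.5.
f(1.7) ≈ 2.38747, f(2.4) ≈ 2.52982, f(3.1) ≈ 2.66458, f(3.8) ≈ 2.79285, f(4.5) ≈ 2.91548.
Sum = Δu · [f(1.7) + f(2.4) + f(3.1) + f(3.8) + f(4.5)].
Sum ≈ 9.30314.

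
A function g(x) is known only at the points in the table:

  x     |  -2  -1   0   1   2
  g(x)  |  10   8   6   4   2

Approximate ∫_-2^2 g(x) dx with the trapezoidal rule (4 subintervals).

24

Δx = 1.
T_4 = (1/2)·[10 + 2·8 + 2·6 + 2·4 + 2] = 24.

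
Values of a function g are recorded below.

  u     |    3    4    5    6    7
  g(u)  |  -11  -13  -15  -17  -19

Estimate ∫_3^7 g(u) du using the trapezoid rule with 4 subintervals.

Δu = 1.
T_4 = (1/2)·[(-11) + 2·(-13) + 2·(-15) + 2·(-17) + (-19)] = -60.

-60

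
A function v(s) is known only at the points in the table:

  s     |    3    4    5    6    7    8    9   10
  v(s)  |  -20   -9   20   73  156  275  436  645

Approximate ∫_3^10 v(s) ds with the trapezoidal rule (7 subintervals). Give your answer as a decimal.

1263.5

Δs = 1.
T_7 = (1/2)·[(-20) + 2·(-9) + 2·20 + 2·73 + 2·156 + 2·275 + 2·436 + 645] = 1263.5.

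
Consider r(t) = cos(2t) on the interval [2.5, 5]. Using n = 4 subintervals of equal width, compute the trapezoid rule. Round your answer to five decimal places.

Δt = (5 − 2.5)/4 = 0.625.
r(2.5) ≈ 0.28366, r(3.125) ≈ 0.99945, r(3.75) ≈ 0.34664, r(4.375) ≈ -0.78085, r(5) ≈ -0.83907.
T_4 = (Δt/2)·[r(t_0) + 2r(t_1) + 2r(t_2) + 2r(t_3) + r(t_4)].
Sum ≈ 0.17971.

0.17971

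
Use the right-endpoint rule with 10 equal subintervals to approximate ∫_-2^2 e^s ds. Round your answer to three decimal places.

8.801

Δs = (2 − (-2))/10 = 0.4.
Right endpoints: -1.6, -1.2, -0.8, -0.4, 0, 0.4, 0.8, 1.2, 1.6, 2.
f(-1.6) ≈ 0.202, f(-1.2) ≈ 0.301, f(-0.8) ≈ 0.449, f(-0.4) ≈ 0.670, f(0) ≈ 1.000, f(0.4) ≈ 1.492, f(0.8) ≈ 2.226, f(1.2) ≈ 3.320, f(1.6) ≈ 4.953, f(2) ≈ 7.389.
Sum = Δs · [f(-1.6) + f(-1.2) + f(-0.8) + ...].
Sum ≈ 8.801.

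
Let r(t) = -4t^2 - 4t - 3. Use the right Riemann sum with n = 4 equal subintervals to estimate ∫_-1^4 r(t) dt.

Δt = (4 − (-1))/4 = 1.25.
Right endpoints: 0.25, 1.5, 2.75, 4.
r(0.25) = -4.25, r(1.5) = -18, r(2.75) = -44.25, r(4) = -83.
Sum = Δt · [r(0.25) + r(1.5) + r(2.75) + r(4)].
Sum = -186.875.

-186.875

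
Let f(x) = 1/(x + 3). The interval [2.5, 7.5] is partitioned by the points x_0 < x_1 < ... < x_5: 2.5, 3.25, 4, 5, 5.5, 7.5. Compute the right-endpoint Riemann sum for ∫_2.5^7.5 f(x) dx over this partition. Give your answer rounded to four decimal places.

Subinterval widths: 0.75, 0.75, 1, 0.5, 2.
Right endpoints: 3.25, 4, 5, 5.5, 7.5.
f(3.25) = 0.16, f(4) = 1/7, f(5) = 0.125, f(5.5) = 2/17, f(7.5) = 2/21.
Sum = Σ Δx_i · f(x_i).
Sum ≈ 0.6014.

0.6014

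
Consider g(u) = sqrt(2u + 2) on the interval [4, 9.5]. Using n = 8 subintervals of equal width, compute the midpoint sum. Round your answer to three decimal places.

21.539

Δu = (9.5 − 4)/8 = 0.6875.
Midpoints: 4.34375, 5.03125, 5.71875, 6.40625, 7.09375, 7.78125, 8.46875, 9.15625.
g(4.34375) ≈ 3.269, g(5.03125) ≈ 3.473, g(5.71875) ≈ 3.666, g(6.40625) ≈ 3.849, g(7.09375) ≈ 4.023, g(7.78125) ≈ 4.191, g(8.46875) ≈ 4.352, g(9.15625) ≈ 4.507.
Sum = Δu · [g(4.34375) + g(5.03125) + g(5.71875) + ...].
Sum ≈ 21.539.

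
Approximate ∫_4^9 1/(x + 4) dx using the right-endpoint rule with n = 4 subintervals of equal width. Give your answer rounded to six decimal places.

0.456720

Δx = (9 − 4)/4 = 1.25.
Right endpoints: 5.25, 6.5, 7.75, 9.
f(5.25) = 4/37, f(6.5) = 2/21, f(7.75) = 4/47, f(9) = 1/13.
Sum = Δx · [f(5.25) + f(6.5) + f(7.75) + f(9)].
Sum ≈ 0.456720.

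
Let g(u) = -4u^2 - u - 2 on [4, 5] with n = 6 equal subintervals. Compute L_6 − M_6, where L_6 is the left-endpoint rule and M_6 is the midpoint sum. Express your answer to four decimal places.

L_6 ≈ -84.768519.
M_6 ≈ -87.824074.
L_6 − M_6 ≈ 3.0556.

3.0556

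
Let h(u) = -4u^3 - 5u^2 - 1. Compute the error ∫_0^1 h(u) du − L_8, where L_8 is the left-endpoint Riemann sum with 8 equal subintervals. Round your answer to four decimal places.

-0.5339

Exact integral: ∫_0^1 h(u) du ≈ -3.666667.
L_8 = -3.1328125.
Error ≈ -3.666667 − (-3.1328125) ≈ -0.5339.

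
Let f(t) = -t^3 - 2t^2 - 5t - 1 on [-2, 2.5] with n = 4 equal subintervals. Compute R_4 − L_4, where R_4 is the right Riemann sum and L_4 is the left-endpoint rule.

-56.953125

R_4 ≈ -62.727539.
L_4 ≈ -5.774414.
R_4 − L_4 = -56.953125.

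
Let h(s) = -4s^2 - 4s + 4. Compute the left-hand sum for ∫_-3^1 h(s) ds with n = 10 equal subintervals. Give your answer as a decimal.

Δs = (1 − (-3))/10 = 0.4.
Left endpoints: -3, -2.6, -2.2, -1.8, -1.4, -1, -0.6, -0.2, 0.2, 0.6.
h(-3) = -20, h(-2.6) = -12.64, h(-2.2) = -6.56, h(-1.8) = -1.76, h(-1.4) = 1.76, h(-1) = 4, h(-0.6) = 4.96, h(-0.2) = 4.64, h(0.2) = 3.04, h(0.6) = 0.16.
Sum = Δs · [h(-3) + h(-2.6) + h(-2.2) + ...].
Sum = -8.96.

-8.96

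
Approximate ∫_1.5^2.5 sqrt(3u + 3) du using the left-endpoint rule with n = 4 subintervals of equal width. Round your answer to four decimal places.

Δu = (2.5 − 1.5)/4 = 0.25.
Left endpoints: 1.5, 1.75, 2, 2.25.
f(1.5) ≈ 2.7386, f(1.75) ≈ 2.8723, f(2) ≈ 3.0000, f(2.25) ≈ 3.1225.
Sum = Δu · [f(1.5) + f(1.75) + f(2) + f(2.25)].
Sum ≈ 2.9333.

2.9333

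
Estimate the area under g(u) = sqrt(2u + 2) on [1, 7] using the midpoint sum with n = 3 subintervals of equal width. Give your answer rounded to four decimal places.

Δu = (7 − 1)/3 = 2.
Midpoints: 2, 4, 6.
g(2) ≈ 2.4495, g(4) ≈ 3.1623, g(6) ≈ 3.7417.
Sum = Δu · [g(2) + g(4) + g(6)].
Sum ≈ 18.7068.

18.7068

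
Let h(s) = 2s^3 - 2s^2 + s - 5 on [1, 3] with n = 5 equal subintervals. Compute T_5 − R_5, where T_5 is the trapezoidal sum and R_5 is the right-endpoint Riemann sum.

-7.6

T_5 = 17.2.
R_5 = 24.8.
T_5 − R_5 = -7.6.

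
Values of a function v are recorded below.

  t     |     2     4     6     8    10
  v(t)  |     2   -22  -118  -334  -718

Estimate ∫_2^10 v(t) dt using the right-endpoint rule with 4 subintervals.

Δt = 2.
Sum = 2·[(-22) + (-118) + (-334) + (-718)] = -2384.

-2384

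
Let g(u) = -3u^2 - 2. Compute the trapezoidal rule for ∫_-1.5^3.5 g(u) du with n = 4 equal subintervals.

Δu = (3.5 − (-1.5))/4 = 1.25.
g(-1.5) = -8.75, g(-0.25) = -2.1875, g(1) = -5, g(2.25) = -17.1875, g(3.5) = -38.75.
T_4 = (Δu/2)·[g(u_0) + 2g(u_1) + 2g(u_2) + 2g(u_3) + g(u_4)].
Sum = -60.15625.

-60.15625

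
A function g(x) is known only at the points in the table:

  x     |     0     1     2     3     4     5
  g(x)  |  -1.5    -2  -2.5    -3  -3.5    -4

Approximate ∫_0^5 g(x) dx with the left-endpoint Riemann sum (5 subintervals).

-12.5

Δx = 1.
Sum = 1·[(-1.5) + (-2) + (-2.5) + (-3) + (-3.5)] = -12.5.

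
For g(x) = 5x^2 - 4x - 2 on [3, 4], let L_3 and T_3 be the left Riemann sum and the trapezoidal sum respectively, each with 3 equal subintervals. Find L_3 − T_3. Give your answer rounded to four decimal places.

-5.1667

L_3 ≈ 40.592593.
T_3 ≈ 45.759259.
L_3 − T_3 ≈ -5.1667.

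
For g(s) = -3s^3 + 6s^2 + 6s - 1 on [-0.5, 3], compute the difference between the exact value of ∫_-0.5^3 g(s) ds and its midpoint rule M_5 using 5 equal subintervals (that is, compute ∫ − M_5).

Exact integral: ∫_-0.5^3 g(s) ds = 16.296875.
M_5 = 17.0471875.
Error = 16.296875 − 17.0471875 = -0.7503125.

-0.7503125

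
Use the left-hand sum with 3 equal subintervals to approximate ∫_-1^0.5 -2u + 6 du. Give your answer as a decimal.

10.5

Δu = (0.5 − (-1))/3 = 0.5.
Left endpoints: -1, -0.5, 0.
f(-1) = 8, f(-0.5) = 7, f(0) = 6.
Sum = Δu · [f(-1) + f(-0.5) + f(0)].
Sum = 10.5.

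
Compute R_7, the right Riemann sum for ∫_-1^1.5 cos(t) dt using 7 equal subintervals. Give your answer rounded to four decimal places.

1.7355

Δt = (1.5 − (-1))/7 = 5/14.
Right endpoints: -9/14, -2/7, 1/14, 3/7, 11/14, 8/7, 1.5.
f(-9/14) ≈ 0.8004, f(-2/7) ≈ 0.9595, f(1/14) ≈ 0.9975, f(3/7) ≈ 0.9096, f(11/14) ≈ 0.7069, f(8/7) ≈ 0.4150, f(1.5) ≈ 0.0707.
Sum = Δt · [f(-9/14) + f(-2/7) + f(1/14) + ...].
Sum ≈ 1.7355.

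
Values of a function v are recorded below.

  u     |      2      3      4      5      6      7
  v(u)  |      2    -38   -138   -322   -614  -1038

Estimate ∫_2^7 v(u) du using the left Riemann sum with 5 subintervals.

-1110

Δu = 1.
Sum = 1·[2 + (-38) + (-138) + (-322) + (-614)] = -1110.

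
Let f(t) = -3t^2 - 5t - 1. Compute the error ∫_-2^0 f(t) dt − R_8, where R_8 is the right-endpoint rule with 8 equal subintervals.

Exact integral: ∫_-2^0 f(t) dt = 0.
R_8 = 0.1875.
Error = 0 − 0.1875 = -0.1875.

-0.1875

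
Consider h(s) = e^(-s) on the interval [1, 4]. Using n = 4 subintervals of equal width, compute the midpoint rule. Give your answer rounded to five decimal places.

Δs = (4 − 1)/4 = 0.75.
Midpoints: 1.375, 2.125, 2.875, 3.625.
h(1.375) ≈ 0.25284, h(2.125) ≈ 0.11943, h(2.875) ≈ 0.05642, h(3.625) ≈ 0.02665.
Sum = Δs · [h(1.375) + h(2.125) + h(2.875) + h(3.625)].
Sum ≈ 0.34150.

0.34150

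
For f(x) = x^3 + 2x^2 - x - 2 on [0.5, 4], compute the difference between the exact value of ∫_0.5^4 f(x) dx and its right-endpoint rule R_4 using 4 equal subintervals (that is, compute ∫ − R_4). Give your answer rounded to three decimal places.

Exact integral: ∫_0.5^4 f(x) dx ≈ 91.69271.
R_4 ≈ 135.79590.
Error ≈ 91.69271 − 135.79590 ≈ -44.103.

-44.103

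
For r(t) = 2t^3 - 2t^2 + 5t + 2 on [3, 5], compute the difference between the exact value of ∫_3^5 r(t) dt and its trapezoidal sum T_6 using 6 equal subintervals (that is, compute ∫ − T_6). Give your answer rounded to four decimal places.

Exact integral: ∫_3^5 r(t) dt ≈ 250.666667.
T_6 ≈ 251.481481.
Error ≈ 250.666667 − 251.481481 ≈ -0.8148.

-0.8148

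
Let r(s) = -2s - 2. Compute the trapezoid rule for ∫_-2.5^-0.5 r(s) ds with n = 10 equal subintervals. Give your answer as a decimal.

Δs = (-0.5 − (-2.5))/10 = 0.2.
r(-2.5) = 3, r(-2.3) = 2.6, r(-2.1) = 2.2, r(-1.9) = 1.8, r(-1.7) = 1.4, r(-1.5) = 1, r(-1.3) = 0.6, r(-1.1) = 0.2, r(-0.9) = -0.2, r(-0.7) = -0.6, r(-0.5) = -1.
T_10 = (Δs/2)·[r(s_0) + 2r(s_1) + ... + 2r(s_{9}) + r(s_10)].
Sum = 2.

2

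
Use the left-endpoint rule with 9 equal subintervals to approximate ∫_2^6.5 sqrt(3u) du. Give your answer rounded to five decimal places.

15.37223

Δu = (6.5 − 2)/9 = 0.5.
Left endpoints: 2, 2.5, 3, 3.5, 4, 4.5, 5, 5.5, 6.
f(2) ≈ 2.44949, f(2.5) ≈ 2.73861, f(3) ≈ 3.00000, f(3.5) ≈ 3.24037, f(4) ≈ 3.46410, f(4.5) ≈ 3.67423, f(5) ≈ 3.87298, f(5.5) ≈ 4.06202, f(6) ≈ 4.24264.
Sum = Δu · [f(2) + f(2.5) + f(3) + ...].
Sum ≈ 15.37223.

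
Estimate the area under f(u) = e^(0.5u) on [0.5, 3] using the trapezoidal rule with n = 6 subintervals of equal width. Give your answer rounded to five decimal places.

Δu = (3 − 0.5)/6 = 5/12.
f(0.5) ≈ 1.28403, f(11/12) ≈ 1.58144, f(4/3) ≈ 1.94773, f(1.75) ≈ 2.39888, f(13/6) ≈ 2.95451, f(31/12) ≈ 3.63885, f(3) ≈ 4.48169.
T_6 = (Δu/2)·[f(u_0) + 2f(u_1) + ... + 2f(u_{5}) + f(u_6)].
Sum ≈ 6.41844.

6.41844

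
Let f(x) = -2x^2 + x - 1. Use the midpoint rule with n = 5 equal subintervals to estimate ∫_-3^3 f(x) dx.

-40.56

Δx = (3 − (-3))/5 = 1.2.
Midpoints: -2.4, -1.2, 0, 1.2, 2.4.
f(-2.4) = -14.92, f(-1.2) = -5.08, f(0) = -1, f(1.2) = -2.68, f(2.4) = -10.12.
Sum = Δx · [f(-2.4) + f(-1.2) + f(0) + f(1.2) + f(2.4)].
Sum = -40.56.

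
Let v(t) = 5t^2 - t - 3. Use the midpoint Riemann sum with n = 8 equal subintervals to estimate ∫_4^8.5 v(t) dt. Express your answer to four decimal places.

874.6567

Δt = (8.5 − 4)/8 = 0.5625.
Midpoints: 4.28125, 4.84375, 5.40625, 5.96875, 6.53125, 7.09375, 7.65625, 8.21875.
v(4.28125) = 86389/1024, v(4.84375) = 112093/1024, v(5.40625) = 141037/1024, v(5.96875) = 173221/1024, v(6.53125) = 208645/1024, v(7.09375) = 247309/1024, v(7.65625) = 289213/1024, v(8.21875) = 334357/1024.
Sum = Δt · [v(4.28125) + v(4.84375) + v(5.40625) + ...].
Sum ≈ 874.6567.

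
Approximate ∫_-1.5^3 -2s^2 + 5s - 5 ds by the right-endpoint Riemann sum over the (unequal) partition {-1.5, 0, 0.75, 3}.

Subinterval widths: 1.5, 0.75, 2.25.
Right endpoints: 0, 0.75, 3.
f(0) = -5, f(0.75) = -2.375, f(3) = -8.
Sum = Σ Δs_i · f(s_i).
Sum = -27.28125.

-27.28125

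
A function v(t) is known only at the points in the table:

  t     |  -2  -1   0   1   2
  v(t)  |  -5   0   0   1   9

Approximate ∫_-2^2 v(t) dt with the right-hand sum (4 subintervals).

10

Δt = 1.
Sum = 1·[0 + 0 + 1 + 9] = 10.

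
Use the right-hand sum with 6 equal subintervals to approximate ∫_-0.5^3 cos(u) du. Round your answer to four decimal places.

Δu = (3 − (-0.5))/6 = 7/12.
Right endpoints: 1/12, 2/3, 1.25, 11/6, 29/12, 3.
f(1/12) ≈ 0.9965, f(2/3) ≈ 0.7859, f(1.25) ≈ 0.3153, f(11/6) ≈ -0.2595, f(29/12) ≈ -0.7485, f(3) ≈ -0.9900.
Sum = Δu · [f(1/12) + f(2/3) + f(1.25) + ...].
Sum ≈ 0.0581.

0.0581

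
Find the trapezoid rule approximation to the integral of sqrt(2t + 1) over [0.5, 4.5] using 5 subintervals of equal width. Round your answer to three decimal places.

Δt = (4.5 − 0.5)/5 = 0.8.
f(0.5) ≈ 1.414, f(1.3) ≈ 1.897, f(2.1) ≈ 2.280, f(2.9) ≈ 2.608, f(3.7) ≈ 2.898, f(4.5) ≈ 3.162.
T_5 = (Δt/2)·[f(t_0) + 2f(t_1) + ... + 2f(t_{4}) + f(t_5)].
Sum ≈ 9.578.

9.578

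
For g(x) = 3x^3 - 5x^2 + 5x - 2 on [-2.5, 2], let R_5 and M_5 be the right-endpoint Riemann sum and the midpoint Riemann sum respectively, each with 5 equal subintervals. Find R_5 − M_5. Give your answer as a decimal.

40.4746875

R_5 = -28.62.
M_5 = -69.0946875.
R_5 − M_5 = 40.4746875.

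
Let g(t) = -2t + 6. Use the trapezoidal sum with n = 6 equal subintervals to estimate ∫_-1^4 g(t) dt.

Δt = (4 − (-1))/6 = 5/6.
g(-1) = 8, g(-1/6) = 19/3, g(2/3) = 14/3, g(1.5) = 3, g(7/3) = 4/3, g(19/6) = -1/3, g(4) = -2.
T_6 = (Δt/2)·[g(t_0) + 2g(t_1) + ... + 2g(t_{5}) + g(t_6)].
Sum = 15.

15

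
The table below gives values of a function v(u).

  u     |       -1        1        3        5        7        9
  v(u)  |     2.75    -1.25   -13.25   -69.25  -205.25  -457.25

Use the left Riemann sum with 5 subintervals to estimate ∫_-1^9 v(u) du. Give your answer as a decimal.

Δu = 2.
Sum = 2·[2.75 + (-1.25) + (-13.25) + (-69.25) + (-205.25)] = -572.5.

-572.5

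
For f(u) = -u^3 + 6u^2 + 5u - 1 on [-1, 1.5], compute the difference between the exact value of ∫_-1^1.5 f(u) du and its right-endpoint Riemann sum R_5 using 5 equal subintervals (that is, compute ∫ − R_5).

-4.453125

Exact integral: ∫_-1^1.5 f(u) du = 8.359375.
R_5 = 12.8125.
Error = 8.359375 − 12.8125 = -4.453125.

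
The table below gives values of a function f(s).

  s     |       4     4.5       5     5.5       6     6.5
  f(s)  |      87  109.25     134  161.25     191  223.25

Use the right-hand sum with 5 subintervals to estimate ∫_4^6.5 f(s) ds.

Δs = 0.5.
Sum = 0.5·[109.25 + 134 + 161.25 + 191 + 223.25] = 409.375.

409.375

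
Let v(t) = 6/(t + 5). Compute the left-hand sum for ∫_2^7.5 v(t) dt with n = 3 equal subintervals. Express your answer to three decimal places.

Δt = (7.5 − 2)/3 = 11/6.
Left endpoints: 2, 23/6, 17/3.
v(2) = 6/7, v(23/6) = 36/53, v(17/3) = 0.5625.
Sum = Δt · [v(2) + v(23/6) + v(17/3)].
Sum ≈ 3.848.

3.848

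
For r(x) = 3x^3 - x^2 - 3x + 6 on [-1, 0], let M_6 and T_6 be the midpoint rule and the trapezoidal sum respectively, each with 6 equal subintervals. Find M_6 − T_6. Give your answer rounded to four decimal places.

M_6 ≈ 6.429398.
T_6 ≈ 6.391204.
M_6 − T_6 ≈ 0.0382.

0.0382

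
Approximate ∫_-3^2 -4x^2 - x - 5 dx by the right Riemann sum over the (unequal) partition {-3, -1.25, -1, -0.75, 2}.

Subinterval widths: 1.75, 0.25, 0.25, 2.75.
Right endpoints: -1.25, -1, -0.75, 2.
f(-1.25) = -10, f(-1) = -8, f(-0.75) = -6.5, f(2) = -23.
Sum = Σ Δx_i · f(x_i).
Sum = -84.375.

-84.375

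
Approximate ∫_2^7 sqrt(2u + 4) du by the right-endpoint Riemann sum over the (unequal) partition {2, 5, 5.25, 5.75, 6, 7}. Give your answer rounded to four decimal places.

19.3881

Subinterval widths: 3, 0.25, 0.5, 0.25, 1.
Right endpoints: 5, 5.25, 5.75, 6, 7.
f(5) ≈ 3.7417, f(5.25) ≈ 3.8079, f(5.75) ≈ 3.9370, f(6) ≈ 4.0000, f(7) ≈ 4.2426.
Sum = Σ Δu_i · f(u_i).
Sum ≈ 19.3881.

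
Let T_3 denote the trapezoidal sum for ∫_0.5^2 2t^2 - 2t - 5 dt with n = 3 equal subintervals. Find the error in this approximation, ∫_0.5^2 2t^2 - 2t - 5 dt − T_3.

Exact integral: ∫_0.5^2 f(t) dt = -6.
T_3 = -5.875.
Error = -6 − (-5.875) = -0.125.

-0.125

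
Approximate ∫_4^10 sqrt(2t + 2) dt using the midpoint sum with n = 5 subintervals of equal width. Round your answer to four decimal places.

23.8616

Δt = (10 − 4)/5 = 1.2.
Midpoints: 4.6, 5.8, 7, 8.2, 9.4.
f(4.6) ≈ 3.3466, f(5.8) ≈ 3.6878, f(7) ≈ 4.0000, f(8.2) ≈ 4.2895, f(9.4) ≈ 4.5607.
Sum = Δt · [f(4.6) + f(5.8) + f(7) + f(8.2) + f(9.4)].
Sum ≈ 23.8616.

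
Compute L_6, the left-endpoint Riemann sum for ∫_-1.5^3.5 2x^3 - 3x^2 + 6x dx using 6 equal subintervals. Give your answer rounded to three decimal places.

Δx = (3.5 − (-1.5))/6 = 5/6.
Left endpoints: -1.5, -2/3, 1/6, 1, 11/6, 8/3.
f(-1.5) = -22.5, f(-2/3) = -160/27, f(1/6) = 25/27, f(1) = 5, f(11/6) = 715/54, f(8/3) = 880/27.
Sum = Δx · [f(-1.5) + f(-2/3) + f(1/6) + ...].
Sum ≈ 19.444.

19.444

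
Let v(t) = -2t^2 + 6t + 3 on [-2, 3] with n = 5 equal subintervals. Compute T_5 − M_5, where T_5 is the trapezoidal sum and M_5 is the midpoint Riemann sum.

T_5 = 5.
M_5 = 7.5.
T_5 − M_5 = -2.5.

-2.5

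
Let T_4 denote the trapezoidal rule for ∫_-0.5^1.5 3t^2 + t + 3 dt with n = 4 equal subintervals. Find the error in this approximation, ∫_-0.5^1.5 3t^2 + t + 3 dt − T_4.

Exact integral: ∫_-0.5^1.5 f(t) dt = 10.5.
T_4 = 10.75.
Error = 10.5 − 10.75 = -0.25.

-0.25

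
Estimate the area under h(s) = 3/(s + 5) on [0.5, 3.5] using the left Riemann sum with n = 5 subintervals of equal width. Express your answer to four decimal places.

Δs = (3.5 − 0.5)/5 = 0.6.
Left endpoints: 0.5, 1.1, 1.7, 2.3, 2.9.
h(0.5) = 6/11, h(1.1) = 30/61, h(1.7) = 30/67, h(2.3) = 30/73, h(2.9) = 30/79.
Sum = Δs · [h(0.5) + h(1.1) + h(1.7) + h(2.3) + h(2.9)].
Sum ≈ 1.3654.

1.3654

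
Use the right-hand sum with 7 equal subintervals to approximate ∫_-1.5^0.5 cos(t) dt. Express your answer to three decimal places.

1.582

Δt = (0.5 − (-1.5))/7 = 2/7.
Right endpoints: -17/14, -13/14, -9/14, -5/14, -1/14, 3/14, 0.5.
f(-17/14) ≈ 0.349, f(-13/14) ≈ 0.599, f(-9/14) ≈ 0.800, f(-5/14) ≈ 0.937, f(-1/14) ≈ 0.997, f(3/14) ≈ 0.977, f(0.5) ≈ 0.878.
Sum = Δt · [f(-17/14) + f(-13/14) + f(-9/14) + ...].
Sum ≈ 1.582.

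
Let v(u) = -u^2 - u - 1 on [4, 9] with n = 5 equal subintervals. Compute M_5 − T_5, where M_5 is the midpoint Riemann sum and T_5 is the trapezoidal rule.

M_5 = -258.75.
T_5 = -260.
M_5 − T_5 = 1.25.

1.25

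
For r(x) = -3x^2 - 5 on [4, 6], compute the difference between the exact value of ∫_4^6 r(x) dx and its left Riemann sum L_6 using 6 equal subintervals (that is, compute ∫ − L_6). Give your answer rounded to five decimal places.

Exact integral: ∫_4^6 r(x) dx = -162.
L_6 ≈ -152.1111111.
Error ≈ -162 − (-152.1111111) ≈ -9.88889.

-9.88889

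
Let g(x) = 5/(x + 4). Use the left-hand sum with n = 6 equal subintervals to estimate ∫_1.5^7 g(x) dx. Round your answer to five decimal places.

Δx = (7 − 1.5)/6 = 11/12.
Left endpoints: 1.5, 29/12, 10/3, 4.25, 31/6, 73/12.
g(1.5) = 10/11, g(29/12) = 60/77, g(10/3) = 15/22, g(4.25) = 20/33, g(31/6) = 6/11, g(73/12) = 60/121.
Sum = Δx · [g(1.5) + g(29/12) + g(10/3) + ...].
Sum ≈ 3.68272.

3.68272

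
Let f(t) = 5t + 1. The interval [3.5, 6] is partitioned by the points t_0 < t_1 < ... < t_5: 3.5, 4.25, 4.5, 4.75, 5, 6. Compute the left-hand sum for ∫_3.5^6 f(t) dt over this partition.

Subinterval widths: 0.75, 0.25, 0.25, 0.25, 1.
Left endpoints: 3.5, 4.25, 4.5, 4.75, 5.
f(3.5) = 18.5, f(4.25) = 22.25, f(4.5) = 23.5, f(4.75) = 24.75, f(5) = 26.
Sum = Σ Δt_i · f(t_i).
Sum = 57.5.

57.5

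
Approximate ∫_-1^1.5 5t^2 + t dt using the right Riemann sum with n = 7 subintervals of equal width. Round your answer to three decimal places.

Δt = (1.5 − (-1))/7 = 5/14.
Right endpoints: -9/14, -2/7, 1/14, 3/7, 11/14, 8/7, 1.5.
f(-9/14) = 279/196, f(-2/7) = 6/49, f(1/14) = 19/196, f(3/7) = 66/49, f(11/14) = 759/196, f(8/7) = 376/49, f(1.5) = 12.75.
Sum = Δt · [f(-9/14) + f(-2/7) + f(1/14) + ...].
Sum ≈ 9.745.

9.745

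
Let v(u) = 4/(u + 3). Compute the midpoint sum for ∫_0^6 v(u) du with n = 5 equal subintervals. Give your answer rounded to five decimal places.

Δu = (6 − 0)/5 = 1.2.
Midpoints: 0.6, 1.8, 3, 4.2, 5.4.
v(0.6) = 10/9, v(1.8) = 5/6, v(3) = 2/3, v(4.2) = 5/9, v(5.4) = 10/21.
Sum = Δu · [v(0.6) + v(1.8) + v(3) + v(4.2) + v(5.4)].
Sum ≈ 4.37143.

4.37143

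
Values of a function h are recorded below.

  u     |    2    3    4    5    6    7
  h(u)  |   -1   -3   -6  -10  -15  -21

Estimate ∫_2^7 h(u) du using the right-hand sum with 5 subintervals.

Δu = 1.
Sum = 1·[(-3) + (-6) + (-10) + (-15) + (-21)] = -55.

-55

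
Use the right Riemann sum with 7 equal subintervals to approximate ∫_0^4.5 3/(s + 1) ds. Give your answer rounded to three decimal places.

Δs = (4.5 − 0)/7 = 9/14.
Right endpoints: 9/14, 9/7, 27/14, 18/7, 45/14, 27/7, 4.5.
f(9/14) = 42/23, f(9/7) = 1.3125, f(27/14) = 42/41, f(18/7) = 0.84, f(45/14) = 42/59, f(27/7) = 21/34, f(4.5) = 6/11.
Sum = Δs · [f(9/14) + f(9/7) + f(27/14) + ...].
Sum ≈ 4.422.

4.422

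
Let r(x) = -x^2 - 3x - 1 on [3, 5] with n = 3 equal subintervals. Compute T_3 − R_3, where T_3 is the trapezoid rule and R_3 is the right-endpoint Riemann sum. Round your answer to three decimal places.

7.333

T_3 ≈ -58.81481.
R_3 ≈ -66.14815.
T_3 − R_3 ≈ 7.333.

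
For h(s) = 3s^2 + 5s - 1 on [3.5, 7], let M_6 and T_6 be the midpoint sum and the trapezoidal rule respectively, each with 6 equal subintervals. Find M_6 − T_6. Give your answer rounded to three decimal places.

-0.893

M_6 ≈ 388.20226.
T_6 ≈ 389.09549.
M_6 − T_6 ≈ -0.893.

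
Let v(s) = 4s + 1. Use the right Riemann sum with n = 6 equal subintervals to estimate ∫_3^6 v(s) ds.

60

Δs = (6 − 3)/6 = 0.5.
Right endpoints: 3.5, 4, 4.5, 5, 5.5, 6.
v(3.5) = 15, v(4) = 17, v(4.5) = 19, v(5) = 21, v(5.5) = 23, v(6) = 25.
Sum = Δs · [v(3.5) + v(4) + v(4.5) + ...].
Sum = 60.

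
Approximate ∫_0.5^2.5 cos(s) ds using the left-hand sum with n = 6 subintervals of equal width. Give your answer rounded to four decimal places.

0.3977

Δs = (2.5 − 0.5)/6 = 1/3.
Left endpoints: 0.5, 5/6, 7/6, 1.5, 11/6, 13/6.
f(0.5) ≈ 0.8776, f(5/6) ≈ 0.6724, f(7/6) ≈ 0.3932, f(1.5) ≈ 0.0707, f(11/6) ≈ -0.2595, f(13/6) ≈ -0.5612.
Sum = Δs · [f(0.5) + f(5/6) + f(7/6) + ...].
Sum ≈ 0.3977.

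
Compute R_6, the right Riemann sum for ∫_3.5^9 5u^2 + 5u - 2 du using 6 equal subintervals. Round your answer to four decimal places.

1478.4242

Δu = (9 − 3.5)/6 = 11/12.
Right endpoints: 53/12, 16/3, 6.25, 43/6, 97/12, 9.
f(53/12) = 16937/144, f(16/3) = 1502/9, f(6.25) = 224.5625, f(43/6) = 10463/36, f(97/12) = 52577/144, f(9) = 448.
Sum = Δu · [f(53/12) + f(16/3) + f(6.25) + ...].
Sum ≈ 1478.4242.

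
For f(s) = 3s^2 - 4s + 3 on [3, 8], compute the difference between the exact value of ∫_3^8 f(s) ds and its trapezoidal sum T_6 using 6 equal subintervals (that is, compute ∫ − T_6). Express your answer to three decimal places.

Exact integral: ∫_3^8 f(s) ds = 390.
T_6 ≈ 391.73611.
Error ≈ 390 − 391.73611 ≈ -1.736.

-1.736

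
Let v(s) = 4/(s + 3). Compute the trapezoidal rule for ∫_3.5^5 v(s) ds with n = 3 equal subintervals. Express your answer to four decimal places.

Δs = (5 − 3.5)/3 = 0.5.
v(3.5) = 8/13, v(4) = 4/7, v(4.5) = 8/15, v(5) = 0.5.
T_3 = (Δs/2)·[v(s_0) + 2v(s_1) + 2v(s_2) + v(s_3)].
Sum ≈ 0.8312.

0.8312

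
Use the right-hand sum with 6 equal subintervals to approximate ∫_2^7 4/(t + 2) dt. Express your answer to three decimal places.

Δt = (7 − 2)/6 = 5/6.
Right endpoints: 17/6, 11/3, 4.5, 16/3, 37/6, 7.
f(17/6) = 24/29, f(11/3) = 12/17, f(4.5) = 8/13, f(16/3) = 6/11, f(37/6) = 24/49, f(7) = 4/9.
Sum = Δt · [f(17/6) + f(11/3) + f(4.5) + ...].
Sum ≈ 3.024.

3.024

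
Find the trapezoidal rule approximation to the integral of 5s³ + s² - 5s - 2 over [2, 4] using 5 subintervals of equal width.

287.12

Δs = (4 − 2)/5 = 0.4.
f(2) = 32, f(2.4) = 60.88, f(2.8) = 101.6, f(3.2) = 156.08, f(3.6) = 226.24, f(4) = 314.
T_5 = (Δs/2)·[f(s_0) + 2f(s_1) + ... + 2f(s_{4}) + f(s_5)].
Sum = 287.12.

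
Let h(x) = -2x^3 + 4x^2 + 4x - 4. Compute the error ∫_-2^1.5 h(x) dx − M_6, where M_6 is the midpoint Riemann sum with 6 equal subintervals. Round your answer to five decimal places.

Exact integral: ∫_-2^1.5 h(x) dx ≈ 3.1354167.
M_6 ≈ 2.5895544.
Error ≈ 3.1354167 − 2.5895544 ≈ 0.54586.

0.54586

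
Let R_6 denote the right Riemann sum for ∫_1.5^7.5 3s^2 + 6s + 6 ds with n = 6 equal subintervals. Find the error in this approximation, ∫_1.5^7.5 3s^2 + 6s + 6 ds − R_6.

Exact integral: ∫_1.5^7.5 f(s) ds = 616.5.
R_6 = 718.5.
Error = 616.5 − 718.5 = -102.

-102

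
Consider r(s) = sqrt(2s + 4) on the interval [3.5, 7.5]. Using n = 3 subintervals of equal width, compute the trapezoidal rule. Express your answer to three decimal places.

Δs = (7.5 − 3.5)/3 = 4/3.
r(3.5) ≈ 3.317, r(29/6) ≈ 3.697, r(37/6) ≈ 4.041, r(7.5) ≈ 4.359.
T_3 = (Δs/2)·[r(s_0) + 2r(s_1) + 2r(s_2) + r(s_3)].
Sum ≈ 15.435.

15.435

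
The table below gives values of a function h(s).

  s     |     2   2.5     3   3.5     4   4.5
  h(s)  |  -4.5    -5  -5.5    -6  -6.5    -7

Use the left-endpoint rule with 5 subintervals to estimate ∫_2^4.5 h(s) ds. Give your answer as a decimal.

-13.75

Δs = 0.5.
Sum = 0.5·[(-4.5) + (-5) + (-5.5) + (-6) + (-6.5)] = -13.75.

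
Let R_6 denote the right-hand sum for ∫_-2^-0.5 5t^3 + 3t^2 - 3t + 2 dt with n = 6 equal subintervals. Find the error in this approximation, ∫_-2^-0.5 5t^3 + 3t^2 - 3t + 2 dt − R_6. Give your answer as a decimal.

Exact integral: ∫_-2^-0.5 f(t) dt = -3.421875.
R_6 = -0.71484375.
Error = -3.421875 − (-0.71484375) = -2.70703125.

-2.70703125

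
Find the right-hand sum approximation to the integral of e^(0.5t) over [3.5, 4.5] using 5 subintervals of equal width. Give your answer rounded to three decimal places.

7.846

Δt = (4.5 − 3.5)/5 = 0.2.
Right endpoints: 3.7, 3.9, 4.1, 4.3, 4.5.
f(3.7) ≈ 6.360, f(3.9) ≈ 7.029, f(4.1) ≈ 7.768, f(4.3) ≈ 8.585, f(4.5) ≈ 9.488.
Sum = Δt · [f(3.7) + f(3.9) + f(4.1) + f(4.3) + f(4.5)].
Sum ≈ 7.846.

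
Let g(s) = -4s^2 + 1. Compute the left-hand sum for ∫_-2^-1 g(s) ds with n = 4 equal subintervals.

Δs = (-1 − (-2))/4 = 0.25.
Left endpoints: -2, -1.75, -1.5, -1.25.
g(-2) = -15, g(-1.75) = -11.25, g(-1.5) = -8, g(-1.25) = -5.25.
Sum = Δs · [g(-2) + g(-1.75) + g(-1.5) + g(-1.25)].
Sum = -9.875.

-9.875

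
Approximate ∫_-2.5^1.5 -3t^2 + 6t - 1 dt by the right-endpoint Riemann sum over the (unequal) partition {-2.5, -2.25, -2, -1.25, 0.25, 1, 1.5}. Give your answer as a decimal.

Subinterval widths: 0.25, 0.25, 0.75, 1.5, 0.75, 0.5.
Right endpoints: -2.25, -2, -1.25, 0.25, 1, 1.5.
f(-2.25) = -29.6875, f(-2) = -25, f(-1.25) = -13.1875, f(0.25) = 0.3125, f(1) = 2, f(1.5) = 1.25.
Sum = Σ Δt_i · f(t_i).
Sum = -20.96875.

-20.96875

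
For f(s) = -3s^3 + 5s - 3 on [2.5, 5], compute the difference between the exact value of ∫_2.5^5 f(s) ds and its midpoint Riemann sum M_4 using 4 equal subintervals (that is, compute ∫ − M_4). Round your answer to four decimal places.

-2.7466

Exact integral: ∫_2.5^5 f(s) ds = -400.078125.
M_4 ≈ -397.331543.
Error ≈ -400.078125 − (-397.331543) ≈ -2.7466.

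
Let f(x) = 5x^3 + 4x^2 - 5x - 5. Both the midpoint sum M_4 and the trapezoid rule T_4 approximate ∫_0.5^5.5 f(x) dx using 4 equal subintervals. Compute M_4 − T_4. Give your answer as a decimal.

M_4 = 1233.515625.
T_4 = 1329.21875.
M_4 − T_4 = -95.703125.

-95.703125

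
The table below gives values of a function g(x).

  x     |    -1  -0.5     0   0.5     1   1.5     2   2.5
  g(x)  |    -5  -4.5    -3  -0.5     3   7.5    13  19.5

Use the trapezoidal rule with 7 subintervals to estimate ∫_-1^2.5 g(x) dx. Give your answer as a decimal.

Δx = 0.5.
T_7 = (0.5/2)·[(-5) + 2·(-4.5) + 2·(-3) + 2·(-0.5) + 2·3 + 2·7.5 + 2·13 + 19.5] = 11.375.

11.375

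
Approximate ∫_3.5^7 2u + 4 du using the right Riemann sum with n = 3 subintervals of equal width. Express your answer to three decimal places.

Δu = (7 − 3.5)/3 = 7/6.
Right endpoints: 14/3, 35/6, 7.
f(14/3) = 40/3, f(35/6) = 47/3, f(7) = 18.
Sum = Δu · [f(14/3) + f(35/6) + f(7)].
Sum ≈ 54.833.

54.833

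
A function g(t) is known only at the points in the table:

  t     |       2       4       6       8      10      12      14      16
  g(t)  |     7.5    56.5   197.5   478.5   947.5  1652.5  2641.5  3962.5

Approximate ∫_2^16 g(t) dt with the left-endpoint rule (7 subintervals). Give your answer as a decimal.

Δt = 2.
Sum = 2·[7.5 + 56.5 + 197.5 + 478.5 + 947.5 + 1652.5 + 2641.5] = 11963.

11963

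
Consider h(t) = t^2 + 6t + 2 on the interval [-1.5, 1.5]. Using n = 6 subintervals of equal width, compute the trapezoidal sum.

8.375

Δt = (1.5 − (-1.5))/6 = 0.5.
h(-1.5) = -4.75, h(-1) = -3, h(-0.5) = -0.75, h(0) = 2, h(0.5) = 5.25, h(1) = 9, h(1.5) = 13.25.
T_6 = (Δt/2)·[h(t_0) + 2h(t_1) + ... + 2h(t_{5}) + h(t_6)].
Sum = 8.375.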